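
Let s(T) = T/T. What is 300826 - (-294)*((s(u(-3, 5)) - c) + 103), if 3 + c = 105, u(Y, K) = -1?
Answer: 301414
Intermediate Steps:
c = 102 (c = -3 + 105 = 102)
s(T) = 1
300826 - (-294)*((s(u(-3, 5)) - c) + 103) = 300826 - (-294)*((1 - 1*102) + 103) = 300826 - (-294)*((1 - 102) + 103) = 300826 - (-294)*(-101 + 103) = 300826 - (-294)*2 = 300826 - 1*(-588) = 300826 + 588 = 301414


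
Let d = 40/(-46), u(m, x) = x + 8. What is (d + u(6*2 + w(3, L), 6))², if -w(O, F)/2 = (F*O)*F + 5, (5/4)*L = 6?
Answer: 91204/529 ≈ 172.41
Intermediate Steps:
L = 24/5 (L = (⅘)*6 = 24/5 ≈ 4.8000)
w(O, F) = -10 - 2*O*F² (w(O, F) = -2*((F*O)*F + 5) = -2*(O*F² + 5) = -2*(5 + O*F²) = -10 - 2*O*F²)
u(m, x) = 8 + x
d = -20/23 (d = 40*(-1/46) = -20/23 ≈ -0.86957)
(d + u(6*2 + w(3, L), 6))² = (-20/23 + (8 + 6))² = (-20/23 + 14)² = (302/23)² = 91204/529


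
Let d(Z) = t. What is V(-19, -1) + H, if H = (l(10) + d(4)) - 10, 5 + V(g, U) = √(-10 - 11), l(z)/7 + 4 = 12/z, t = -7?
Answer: -208/5 + I*√21 ≈ -41.6 + 4.5826*I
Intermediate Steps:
d(Z) = -7
l(z) = -28 + 84/z (l(z) = -28 + 7*(12/z) = -28 + 84/z)
V(g, U) = -5 + I*√21 (V(g, U) = -5 + √(-10 - 11) = -5 + √(-21) = -5 + I*√21)
H = -183/5 (H = ((-28 + 84/10) - 7) - 10 = ((-28 + 84*(⅒)) - 7) - 10 = ((-28 + 42/5) - 7) - 10 = (-98/5 - 7) - 10 = -133/5 - 10 = -183/5 ≈ -36.600)
V(-19, -1) + H = (-5 + I*√21) - 183/5 = -208/5 + I*√21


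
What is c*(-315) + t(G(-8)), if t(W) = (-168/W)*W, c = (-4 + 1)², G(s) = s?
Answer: -3003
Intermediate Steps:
c = 9 (c = (-3)² = 9)
t(W) = -168
c*(-315) + t(G(-8)) = 9*(-315) - 168 = -2835 - 168 = -3003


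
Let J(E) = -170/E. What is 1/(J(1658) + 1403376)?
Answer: 829/1163398619 ≈ 7.1257e-7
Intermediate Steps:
1/(J(1658) + 1403376) = 1/(-170/1658 + 1403376) = 1/(-170*1/1658 + 1403376) = 1/(-85/829 + 1403376) = 1/(1163398619/829) = 829/1163398619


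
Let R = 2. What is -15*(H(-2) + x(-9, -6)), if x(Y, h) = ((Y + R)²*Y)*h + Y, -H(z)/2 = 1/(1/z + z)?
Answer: -39567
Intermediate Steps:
H(z) = -2/(z + 1/z) (H(z) = -2/(1/z + z) = -2/(z + 1/z))
x(Y, h) = Y + Y*h*(2 + Y)² (x(Y, h) = ((Y + 2)²*Y)*h + Y = ((2 + Y)²*Y)*h + Y = (Y*(2 + Y)²)*h + Y = Y*h*(2 + Y)² + Y = Y + Y*h*(2 + Y)²)
-15*(H(-2) + x(-9, -6)) = -15*(-2*(-2)/(1 + (-2)²) - 9*(1 - 6*(2 - 9)²)) = -15*(-2*(-2)/(1 + 4) - 9*(1 - 6*(-7)²)) = -15*(-2*(-2)/5 - 9*(1 - 6*49)) = -15*(-2*(-2)*⅕ - 9*(1 - 294)) = -15*(⅘ - 9*(-293)) = -15*(⅘ + 2637) = -15*13189/5 = -39567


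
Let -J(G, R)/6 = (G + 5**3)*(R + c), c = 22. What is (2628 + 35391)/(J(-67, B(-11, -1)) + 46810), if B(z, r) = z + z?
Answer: 38019/46810 ≈ 0.81220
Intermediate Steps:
B(z, r) = 2*z
J(G, R) = -6*(22 + R)*(125 + G) (J(G, R) = -6*(G + 5**3)*(R + 22) = -6*(G + 125)*(22 + R) = -6*(125 + G)*(22 + R) = -6*(22 + R)*(125 + G))
(2628 + 35391)/(J(-67, B(-11, -1)) + 46810) = (2628 + 35391)/((-16500 - 1500*(-11) - 132*(-67) - 6*(-67)*2*(-11)) + 46810) = 38019/((-16500 - 750*(-22) + 8844 - 6*(-67)*(-22)) + 46810) = 38019/((-16500 + 16500 + 8844 - 8844) + 46810) = 38019/(0 + 46810) = 38019/46810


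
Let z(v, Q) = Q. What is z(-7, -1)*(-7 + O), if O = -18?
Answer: 25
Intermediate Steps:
z(-7, -1)*(-7 + O) = -(-7 - 18) = -1*(-25) = 25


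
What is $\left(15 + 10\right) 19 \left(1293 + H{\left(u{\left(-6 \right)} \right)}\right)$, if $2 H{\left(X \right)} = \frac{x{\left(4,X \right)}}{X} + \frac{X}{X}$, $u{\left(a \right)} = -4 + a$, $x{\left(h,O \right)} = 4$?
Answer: $\frac{1228635}{2} \approx 6.1432 \cdot 10^{5}$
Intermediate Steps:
$H{\left(X \right)} = \frac{1}{2} + \frac{2}{X}$ ($H{\left(X \right)} = \frac{\frac{4}{X} + \frac{X}{X}}{2} = \frac{\frac{4}{X} + 1}{2} = \frac{1 + \frac{4}{X}}{2} = \frac{1}{2} + \frac{2}{X}$)
$\left(15 + 10\right) 19 \left(1293 + H{\left(u{\left(-6 \right)} \right)}\right) = \left(15 + 10\right) 19 \left(1293 + \frac{4 - 10}{2 \left(-4 - 6\right)}\right) = 25 \cdot 19 \left(1293 + \frac{4 - 10}{2 \left(-10\right)}\right) = 475 \left(1293 + \frac{1}{2} \left(- \frac{1}{10}\right) \left(-6\right)\right) = 475 \left(1293 + \frac{3}{10}\right) = 475 \cdot \frac{12933}{10} = \frac{1228635}{2}$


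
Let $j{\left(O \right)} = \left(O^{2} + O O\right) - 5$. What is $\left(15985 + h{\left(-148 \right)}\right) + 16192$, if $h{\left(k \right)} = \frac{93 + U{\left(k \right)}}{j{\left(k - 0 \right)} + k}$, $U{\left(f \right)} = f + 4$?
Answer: $\frac{1404686884}{43655} \approx 32177.0$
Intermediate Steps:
$j{\left(O \right)} = -5 + 2 O^{2}$ ($j{\left(O \right)} = \left(O^{2} + O^{2}\right) - 5 = 2 O^{2} - 5 = -5 + 2 O^{2}$)
$U{\left(f \right)} = 4 + f$
$h{\left(k \right)} = \frac{97 + k}{-5 + k + 2 k^{2}}$ ($h{\left(k \right)} = \frac{93 + \left(4 + k\right)}{\left(-5 + 2 \left(k - 0\right)^{2}\right) + k} = \frac{97 + k}{\left(-5 + 2 \left(k + 0\right)^{2}\right) + k} = \frac{97 + k}{\left(-5 + 2 k^{2}\right) + k} = \frac{97 + k}{-5 + k + 2 k^{2}}$)
$\left(15985 + h{\left(-148 \right)}\right) + 16192 = \left(15985 + \frac{97 - 148}{-5 - 148 + 2 \left(-148\right)^{2}}\right) + 16192 = \left(15985 + \frac{1}{-5 - 148 + 2 \cdot 21904} \left(-51\right)\right) + 16192 = \left(15985 + \frac{1}{-5 - 148 + 43808} \left(-51\right)\right) + 16192 = \left(15985 + \frac{1}{43655} \left(-51\right)\right) + 16192 = \left(15985 - \frac{51}{43655}\right) + 16192 = \frac{697825124}{43655} + 16192 = \frac{1404686884}{43655}$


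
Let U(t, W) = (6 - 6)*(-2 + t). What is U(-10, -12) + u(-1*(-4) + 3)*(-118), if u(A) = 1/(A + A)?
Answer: -59/7 ≈ -8.4286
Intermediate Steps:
u(A) = 1/(2*A)
U(t, W) = 0 (U(t, W) = 0*(-2 + t) = 0)
U(-10, -12) + u(-1*(-4) + 3)*(-118) = 0 + (1/(2*(-1*(-4) + 3)))*(-118) = 0 + (1/(2*(4 + 3)))*(-118) = 0 + ((½)/7)*(-118) = 0 + ((½)*(⅐))*(-118) = 0 + (1/14)*(-118) = 0 - 59/7 = -59/7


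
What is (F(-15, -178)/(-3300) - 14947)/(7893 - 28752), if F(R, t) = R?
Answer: 1096113/1529660 ≈ 0.71657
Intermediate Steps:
(F(-15, -178)/(-3300) - 14947)/(7893 - 28752) = (-15/(-3300) - 14947)/(7893 - 28752) = (-15*(-1/3300) - 14947)/(-20859) = (1/220 - 14947)*(-1/20859) = -3288339/220*(-1/20859) = 1096113/1529660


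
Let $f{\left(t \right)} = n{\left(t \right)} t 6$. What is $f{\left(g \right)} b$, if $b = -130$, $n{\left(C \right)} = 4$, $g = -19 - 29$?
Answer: $149760$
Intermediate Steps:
$g = -48$ ($g = -19 - 29 = -48$)
$f{\left(t \right)} = 24 t$ ($f{\left(t \right)} = 4 t 6 = 24 t$)
$f{\left(g \right)} b = 24 \left(-48\right) \left(-130\right) = \left(-1152\right) \left(-130\right) = 149760$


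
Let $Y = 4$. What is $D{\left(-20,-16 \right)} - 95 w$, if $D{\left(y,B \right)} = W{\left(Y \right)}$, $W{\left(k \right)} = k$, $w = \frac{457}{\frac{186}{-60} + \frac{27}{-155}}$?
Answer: $\frac{2692542}{203} \approx 13264.0$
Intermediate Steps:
$w = - \frac{28334}{203}$ ($w = \frac{457}{186 \left(- \frac{1}{60}\right) + 27 \left(- \frac{1}{155}\right)} = \frac{457}{- \frac{31}{10} - \frac{27}{155}} = \frac{457}{- \frac{203}{62}} = 457 \left(- \frac{62}{203}\right) = - \frac{28334}{203} \approx -139.58$)
$D{\left(y,B \right)} = 4$
$D{\left(-20,-16 \right)} - 95 w = 4 - - \frac{2691730}{203} = 4 + \frac{2691730}{203} = \frac{2692542}{203}$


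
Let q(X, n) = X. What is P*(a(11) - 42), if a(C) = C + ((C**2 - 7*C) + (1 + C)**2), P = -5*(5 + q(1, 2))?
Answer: -4710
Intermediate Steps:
P = -30 (P = -5*(5 + 1) = -5*6 = -30)
a(C) = C**2 + (1 + C)**2 - 6*C (a(C) = C + (C**2 + (1 + C)**2 - 7*C) = C**2 + (1 + C)**2 - 6*C)
P*(a(11) - 42) = -30*((1 - 4*11 + 2*11**2) - 42) = -30*((1 - 44 + 2*121) - 42) = -30*((1 - 44 + 242) - 42) = -30*(199 - 42) = -30*157 = -4710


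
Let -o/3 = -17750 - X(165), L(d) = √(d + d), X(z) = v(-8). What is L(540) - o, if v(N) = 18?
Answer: -53304 + 6*√30 ≈ -53271.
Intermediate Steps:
X(z) = 18
L(d) = √2*√d (L(d) = √(2*d) = √2*√d)
o = 53304 (o = -3*(-17750 - 1*18) = -3*(-17750 - 18) = -3*(-17768) = 53304)
L(540) - o = √2*√540 - 1*53304 = √2*(6*√15) - 53304 = 6*√30 - 53304 = -53304 + 6*√30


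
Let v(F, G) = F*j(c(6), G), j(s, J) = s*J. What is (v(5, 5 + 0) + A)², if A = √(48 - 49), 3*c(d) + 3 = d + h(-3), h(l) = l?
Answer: -1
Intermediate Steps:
c(d) = -2 + d/3 (c(d) = -1 + (d - 3)/3 = -1 + (-3 + d)/3 = -1 + (-1 + d/3) = -2 + d/3)
j(s, J) = J*s
v(F, G) = 0 (v(F, G) = F*(G*(-2 + (⅓)*6)) = F*(G*(-2 + 2)) = F*(G*0) = F*0 = 0)
A = I (A = √(-1) = I ≈ 1.0*I)
(v(5, 5 + 0) + A)² = (0 + I)² = I² = -1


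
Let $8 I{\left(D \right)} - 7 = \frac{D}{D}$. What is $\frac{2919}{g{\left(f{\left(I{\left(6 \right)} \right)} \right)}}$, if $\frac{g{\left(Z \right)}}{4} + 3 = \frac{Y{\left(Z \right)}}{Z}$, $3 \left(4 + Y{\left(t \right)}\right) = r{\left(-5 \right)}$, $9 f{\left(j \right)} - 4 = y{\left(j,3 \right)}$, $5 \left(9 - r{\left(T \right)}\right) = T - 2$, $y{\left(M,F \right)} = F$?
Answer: $- \frac{34055}{172} \approx -197.99$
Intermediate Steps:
$I{\left(D \right)} = 1$ ($I{\left(D \right)} = \frac{7}{8} + \frac{D \frac{1}{D}}{8} = \frac{7}{8} + \frac{1}{8} \cdot 1 = \frac{7}{8} + \frac{1}{8} = 1$)
$r{\left(T \right)} = \frac{47}{5} - \frac{T}{5}$ ($r{\left(T \right)} = 9 - \frac{T - 2}{5} = 9 - \frac{-2 + T}{5} = 9 - \left(- \frac{2}{5} + \frac{T}{5}\right) = \frac{47}{5} - \frac{T}{5}$)
$f{\left(j \right)} = \frac{7}{9}$ ($f{\left(j \right)} = \frac{4}{9} + \frac{1}{9} \cdot 3 = \frac{4}{9} + \frac{1}{3} = \frac{7}{9}$)
$Y{\left(t \right)} = - \frac{8}{15}$ ($Y{\left(t \right)} = -4 + \frac{\frac{47}{5} - -1}{3} = -4 + \frac{\frac{47}{5} + 1}{3} = -4 + \frac{1}{3} \cdot \frac{52}{5} = -4 + \frac{52}{15} = - \frac{8}{15}$)
$g{\left(Z \right)} = -12 - \frac{32}{15 Z}$ ($g{\left(Z \right)} = -12 + 4 \left(- \frac{8}{15 Z}\right) = -12 - \frac{32}{15 Z}$)
$\frac{2919}{g{\left(f{\left(I{\left(6 \right)} \right)} \right)}} = \frac{2919}{-12 - \frac{32}{15 \cdot \frac{7}{9}}} = \frac{2919}{-12 - \frac{96}{35}} = \frac{2919}{- \frac{516}{35}} = 2919 \left(- \frac{35}{516}\right) = - \frac{34055}{172}$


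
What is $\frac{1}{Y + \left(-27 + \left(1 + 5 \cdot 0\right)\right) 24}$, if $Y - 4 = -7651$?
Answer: $- \frac{1}{8271} \approx -0.0001209$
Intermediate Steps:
$Y = -7647$ ($Y = 4 - 7651 = -7647$)
$\frac{1}{Y + \left(-27 + \left(1 + 5 \cdot 0\right)\right) 24} = \frac{1}{-7647 + \left(-27 + \left(1 + 5 \cdot 0\right)\right) 24} = \frac{1}{-7647 + \left(-27 + \left(1 + 0\right)\right) 24} = \frac{1}{-7647 + \left(-27 + 1\right) 24} = \frac{1}{-7647 - 624} = \frac{1}{-8271} = - \frac{1}{8271}$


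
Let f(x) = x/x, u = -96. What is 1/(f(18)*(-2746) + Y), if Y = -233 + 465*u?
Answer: -1/47619 ≈ -2.1000e-5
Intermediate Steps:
f(x) = 1
Y = -44873 (Y = -233 + 465*(-96) = -233 - 44640 = -44873)
1/(f(18)*(-2746) + Y) = 1/(1*(-2746) - 44873) = 1/(-2746 - 44873) = 1/(-47619) = -1/47619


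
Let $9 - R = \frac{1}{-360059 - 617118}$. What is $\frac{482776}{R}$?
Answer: $\frac{235878801676}{4397297} \approx 53642.0$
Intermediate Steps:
$R = \frac{8794594}{977177}$ ($R = 9 - \frac{1}{-360059 - 617118} = 9 - \frac{1}{-977177} = 9 - - \frac{1}{977177} = 9 + \frac{1}{977177} = \frac{8794594}{977177} \approx 9.0$)
$\frac{482776}{R} = \frac{482776}{\frac{8794594}{977177}} = 482776 \cdot \frac{977177}{8794594} = \frac{235878801676}{4397297}$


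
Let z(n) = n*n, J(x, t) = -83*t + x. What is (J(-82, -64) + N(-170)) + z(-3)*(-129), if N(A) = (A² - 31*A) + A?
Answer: 38069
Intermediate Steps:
N(A) = A² - 30*A
J(x, t) = x - 83*t
z(n) = n²
(J(-82, -64) + N(-170)) + z(-3)*(-129) = ((-82 - 83*(-64)) - 170*(-30 - 170)) + (-3)²*(-129) = ((-82 + 5312) - 170*(-200)) + 9*(-129) = (5230 + 34000) - 1161 = 39230 - 1161 = 38069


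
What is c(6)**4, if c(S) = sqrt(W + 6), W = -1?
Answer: 25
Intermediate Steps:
c(S) = sqrt(5) (c(S) = sqrt(-1 + 6) = sqrt(5))
c(6)**4 = (sqrt(5))**4 = 25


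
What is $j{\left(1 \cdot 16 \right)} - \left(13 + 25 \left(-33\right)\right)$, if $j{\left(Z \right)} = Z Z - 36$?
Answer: $1032$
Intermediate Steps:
$j{\left(Z \right)} = -36 + Z^{2}$ ($j{\left(Z \right)} = Z^{2} - 36 = -36 + Z^{2}$)
$j{\left(1 \cdot 16 \right)} - \left(13 + 25 \left(-33\right)\right) = \left(-36 + \left(1 \cdot 16\right)^{2}\right) - \left(13 + 25 \left(-33\right)\right) = \left(-36 + 16^{2}\right) - \left(13 - 825\right) = \left(-36 + 256\right) - -812 = 220 + 812 = 1032$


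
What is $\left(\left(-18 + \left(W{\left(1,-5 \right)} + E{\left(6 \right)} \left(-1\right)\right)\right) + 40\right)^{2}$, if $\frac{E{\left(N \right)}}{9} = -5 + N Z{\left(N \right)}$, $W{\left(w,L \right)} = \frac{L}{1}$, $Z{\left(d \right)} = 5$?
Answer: $43264$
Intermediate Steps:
$W{\left(w,L \right)} = L$ ($W{\left(w,L \right)} = L 1 = L$)
$E{\left(N \right)} = -45 + 45 N$ ($E{\left(N \right)} = 9 \left(-5 + N 5\right) = 9 \left(-5 + 5 N\right) = -45 + 45 N$)
$\left(\left(-18 + \left(W{\left(1,-5 \right)} + E{\left(6 \right)} \left(-1\right)\right)\right) + 40\right)^{2} = \left(\left(-18 + \left(-5 + \left(-45 + 45 \cdot 6\right) \left(-1\right)\right)\right) + 40\right)^{2} = \left(\left(-18 + \left(-5 + \left(-45 + 270\right) \left(-1\right)\right)\right) + 40\right)^{2} = \left(\left(-18 + \left(-5 + 225 \left(-1\right)\right)\right) + 40\right)^{2} = \left(\left(-18 - 230\right) + 40\right)^{2} = \left(-248 + 40\right)^{2} = \left(-208\right)^{2} = 43264$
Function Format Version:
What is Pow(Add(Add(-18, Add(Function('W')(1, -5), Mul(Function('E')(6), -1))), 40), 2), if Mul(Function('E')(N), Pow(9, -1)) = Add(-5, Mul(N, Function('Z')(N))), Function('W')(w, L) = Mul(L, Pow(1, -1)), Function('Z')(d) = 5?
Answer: 43264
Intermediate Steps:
Function('W')(w, L) = L (Function('W')(w, L) = Mul(L, 1) = L)
Function('E')(N) = Add(-45, Mul(45, N)) (Function('E')(N) = Mul(9, Add(-5, Mul(N, 5))) = Mul(9, Add(-5, Mul(5, N))) = Add(-45, Mul(45, N)))
Pow(Add(Add(-18, Add(Function('W')(1, -5), Mul(Function('E')(6), -1))), 40), 2) = Pow(Add(Add(-18, Add(-5, Mul(Add(-45, Mul(45, 6)), -1))), 40), 2) = Pow(Add(Add(-18, Add(-5, Mul(Add(-45, 270), -1))), 40), 2) = Pow(Add(Add(-18, Add(-5, Mul(225, -1))), 40), 2) = Pow(Add(Add(-18, Add(-5, -225)), 40), 2) = Pow(Add(Add(-18, -230), 40), 2) = Pow(Add(-248, 40), 2) = Pow(-208, 2) = 43264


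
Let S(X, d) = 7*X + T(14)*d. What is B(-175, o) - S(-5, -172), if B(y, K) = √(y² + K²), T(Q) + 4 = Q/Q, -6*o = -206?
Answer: -481 + √286234/3 ≈ -302.66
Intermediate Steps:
o = 103/3 (o = -⅙*(-206) = 103/3 ≈ 34.333)
T(Q) = -3 (T(Q) = -4 + Q/Q = -4 + 1 = -3)
S(X, d) = -3*d + 7*X (S(X, d) = 7*X - 3*d = -3*d + 7*X)
B(y, K) = √(K² + y²)
B(-175, o) - S(-5, -172) = √((103/3)² + (-175)²) - (-3*(-172) + 7*(-5)) = √(10609/9 + 30625) - (516 - 35) = √(286234/9) - 1*481 = √286234/3 - 481 = -481 + √286234/3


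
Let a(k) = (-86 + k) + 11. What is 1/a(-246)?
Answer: -1/321 ≈ -0.0031153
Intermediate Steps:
a(k) = -75 + k
1/a(-246) = 1/(-75 - 246) = 1/(-321) = -1/321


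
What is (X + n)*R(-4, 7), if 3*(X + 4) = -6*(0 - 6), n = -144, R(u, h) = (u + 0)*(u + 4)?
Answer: 0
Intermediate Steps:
R(u, h) = u*(4 + u)
X = 8 (X = -4 + (-6*(0 - 6))/3 = -4 + (-6*(-6))/3 = -4 + (⅓)*36 = -4 + 12 = 8)
(X + n)*R(-4, 7) = (8 - 144)*(-4*(4 - 4)) = -(-544)*0 = -136*0 = 0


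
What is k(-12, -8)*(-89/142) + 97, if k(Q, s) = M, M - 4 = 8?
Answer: 6353/71 ≈ 89.479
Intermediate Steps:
M = 12 (M = 4 + 8 = 12)
k(Q, s) = 12
k(-12, -8)*(-89/142) + 97 = 12*(-89/142) + 97 = -534/71 + 97 = 6353/71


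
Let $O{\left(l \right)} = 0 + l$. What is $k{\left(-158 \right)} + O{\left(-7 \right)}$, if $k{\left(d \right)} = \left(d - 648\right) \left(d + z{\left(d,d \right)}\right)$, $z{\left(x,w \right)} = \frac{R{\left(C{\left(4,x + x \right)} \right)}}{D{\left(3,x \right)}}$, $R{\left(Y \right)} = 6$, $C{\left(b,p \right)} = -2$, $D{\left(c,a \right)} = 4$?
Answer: $126132$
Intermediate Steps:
$O{\left(l \right)} = l$
$z{\left(x,w \right)} = \frac{3}{2}$ ($z{\left(x,w \right)} = \frac{6}{4} = 6 \cdot \frac{1}{4} = \frac{3}{2}$)
$k{\left(d \right)} = \left(-648 + d\right) \left(\frac{3}{2} + d\right)$ ($k{\left(d \right)} = \left(d - 648\right) \left(d + \frac{3}{2}\right) = \left(-648 + d\right) \left(\frac{3}{2} + d\right)$)
$k{\left(-158 \right)} + O{\left(-7 \right)} = \left(-972 + \left(-158\right)^{2} - -102147\right) - 7 = \left(-972 + 24964 + 102147\right) - 7 = 126139 - 7 = 126132$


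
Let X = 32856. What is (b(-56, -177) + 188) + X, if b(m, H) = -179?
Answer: 32865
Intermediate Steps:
(b(-56, -177) + 188) + X = (-179 + 188) + 32856 = 9 + 32856 = 32865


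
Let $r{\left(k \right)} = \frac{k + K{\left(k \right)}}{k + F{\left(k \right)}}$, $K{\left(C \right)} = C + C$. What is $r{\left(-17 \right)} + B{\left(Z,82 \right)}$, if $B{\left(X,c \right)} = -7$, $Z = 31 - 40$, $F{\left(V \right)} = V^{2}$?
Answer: $- \frac{115}{16} \approx -7.1875$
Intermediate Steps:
$K{\left(C \right)} = 2 C$
$Z = -9$
$r{\left(k \right)} = \frac{3 k}{k + k^{2}}$ ($r{\left(k \right)} = \frac{k + 2 k}{k + k^{2}} = \frac{3 k}{k + k^{2}}$)
$r{\left(-17 \right)} + B{\left(Z,82 \right)} = \frac{3}{1 - 17} - 7 = \frac{3}{-16} - 7 = 3 \left(- \frac{1}{16}\right) - 7 = - \frac{3}{16} - 7 = - \frac{115}{16}$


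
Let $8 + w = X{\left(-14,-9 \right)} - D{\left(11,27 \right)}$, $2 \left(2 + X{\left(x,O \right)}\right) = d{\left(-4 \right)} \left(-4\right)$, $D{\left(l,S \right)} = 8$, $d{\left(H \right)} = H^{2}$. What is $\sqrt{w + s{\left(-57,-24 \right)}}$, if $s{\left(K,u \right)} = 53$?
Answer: $\sqrt{3} \approx 1.732$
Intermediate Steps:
$X{\left(x,O \right)} = -34$ ($X{\left(x,O \right)} = -2 + \frac{\left(-4\right)^{2} \left(-4\right)}{2} = -2 + \frac{16 \left(-4\right)}{2} = -2 + \frac{1}{2} \left(-64\right) = -2 - 32 = -34$)
$w = -50$ ($w = -8 - 42 = -50$)
$\sqrt{w + s{\left(-57,-24 \right)}} = \sqrt{-50 + 53} = \sqrt{3}$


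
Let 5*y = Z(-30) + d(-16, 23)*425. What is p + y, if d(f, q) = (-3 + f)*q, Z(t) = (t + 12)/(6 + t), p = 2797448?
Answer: 55206063/20 ≈ 2.7603e+6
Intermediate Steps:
Z(t) = (12 + t)/(6 + t)
d(f, q) = q*(-3 + f)
y = -742897/20 (y = ((12 - 30)/(6 - 30) + (23*(-3 - 16))*425)/5 = (-18/(-24) + (23*(-19))*425)/5 = (-1/24*(-18) - 437*425)/5 = (¾ - 185725)/5 = (⅕)*(-742897/4) = -742897/20 ≈ -37145.)
p + y = 2797448 - 742897/20 = 55206063/20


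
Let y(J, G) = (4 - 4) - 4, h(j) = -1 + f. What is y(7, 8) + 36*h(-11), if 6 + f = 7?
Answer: -4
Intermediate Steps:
f = 1 (f = -6 + 7 = 1)
h(j) = 0 (h(j) = -1 + 1 = 0)
y(J, G) = -4 (y(J, G) = 0 - 4 = -4)
y(7, 8) + 36*h(-11) = -4 + 36*0 = -4 + 0 = -4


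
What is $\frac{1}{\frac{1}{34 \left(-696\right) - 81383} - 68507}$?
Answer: $- \frac{105047}{7196454830} \approx -1.4597 \cdot 10^{-5}$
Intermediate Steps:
$\frac{1}{\frac{1}{34 \left(-696\right) - 81383} - 68507} = \frac{1}{\frac{1}{-23664 - 81383} - 68507} = \frac{1}{\frac{1}{-105047} - 68507} = \frac{1}{- \frac{1}{105047} - 68507} = \frac{1}{- \frac{7196454830}{105047}} = - \frac{105047}{7196454830}$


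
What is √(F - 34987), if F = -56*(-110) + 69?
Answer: I*√28758 ≈ 169.58*I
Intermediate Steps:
F = 6229 (F = 6160 + 69 = 6229)
√(F - 34987) = √(6229 - 34987) = √(-28758) = I*√28758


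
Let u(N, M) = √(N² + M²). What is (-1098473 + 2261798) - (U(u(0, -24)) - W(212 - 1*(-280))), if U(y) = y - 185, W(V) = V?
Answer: 1163978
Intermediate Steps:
u(N, M) = √(M² + N²)
U(y) = -185 + y
(-1098473 + 2261798) - (U(u(0, -24)) - W(212 - 1*(-280))) = (-1098473 + 2261798) - ((-185 + √((-24)² + 0²)) - (212 - 1*(-280))) = 1163325 - ((-185 + √(576 + 0)) - (212 + 280)) = 1163325 - ((-185 + √576) - 1*492) = 1163325 - ((-185 + 24) - 492) = 1163325 - (-161 - 492) = 1163325 - 1*(-653) = 1163325 + 653 = 1163978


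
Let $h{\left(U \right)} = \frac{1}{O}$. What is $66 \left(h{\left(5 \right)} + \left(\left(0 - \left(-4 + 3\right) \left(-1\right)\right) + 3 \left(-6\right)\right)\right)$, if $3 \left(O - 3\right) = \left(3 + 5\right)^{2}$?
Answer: $- \frac{91344}{73} \approx -1251.3$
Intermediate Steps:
$O = \frac{73}{3}$ ($O = 3 + \frac{\left(3 + 5\right)^{2}}{3} = 3 + \frac{8^{2}}{3} = 3 + \frac{1}{3} \cdot 64 = 3 + \frac{64}{3} = \frac{73}{3} \approx 24.333$)
$h{\left(U \right)} = \frac{3}{73}$ ($h{\left(U \right)} = \frac{1}{\frac{73}{3}} = \frac{3}{73}$)
$66 \left(h{\left(5 \right)} + \left(\left(0 - \left(-4 + 3\right) \left(-1\right)\right) + 3 \left(-6\right)\right)\right) = 66 \left(\frac{3}{73} + \left(\left(0 - \left(-4 + 3\right) \left(-1\right)\right) + 3 \left(-6\right)\right)\right) = 66 \left(\frac{3}{73} - \left(18 - -1\right)\right) = 66 \left(\frac{3}{73} + \left(\left(0 - 1\right) - 18\right)\right) = 66 \left(\frac{3}{73} - 19\right) = 66 \left(- \frac{1384}{73}\right) = - \frac{91344}{73}$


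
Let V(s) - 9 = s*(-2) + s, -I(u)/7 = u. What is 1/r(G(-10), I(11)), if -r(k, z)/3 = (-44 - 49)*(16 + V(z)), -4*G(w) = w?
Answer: 1/28458 ≈ 3.5139e-5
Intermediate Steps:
G(w) = -w/4
I(u) = -7*u
V(s) = 9 - s (V(s) = 9 + (s*(-2) + s) = 9 + (-2*s + s) = 9 - s)
r(k, z) = 6975 - 279*z (r(k, z) = -3*(-44 - 49)*(16 + (9 - z)) = -(-279)*(25 - z) = -3*(-2325 + 93*z) = 6975 - 279*z)
1/r(G(-10), I(11)) = 1/(6975 - (-1953)*11) = 1/(6975 - 279*(-77)) = 1/(6975 + 21483) = 1/28458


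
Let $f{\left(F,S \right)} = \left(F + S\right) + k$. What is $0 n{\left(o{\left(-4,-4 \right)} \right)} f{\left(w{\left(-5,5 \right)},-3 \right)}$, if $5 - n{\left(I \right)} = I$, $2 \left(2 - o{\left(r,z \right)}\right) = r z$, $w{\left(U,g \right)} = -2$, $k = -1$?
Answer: $0$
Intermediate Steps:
$o{\left(r,z \right)} = 2 - \frac{r z}{2}$
$n{\left(I \right)} = 5 - I$
$f{\left(F,S \right)} = -1 + F + S$ ($f{\left(F,S \right)} = \left(F + S\right) - 1 = -1 + F + S$)
$0 n{\left(o{\left(-4,-4 \right)} \right)} f{\left(w{\left(-5,5 \right)},-3 \right)} = 0 \left(5 - \left(2 - \left(-2\right) \left(-4\right)\right)\right) \left(-1 - 2 - 3\right) = 0 \left(5 - \left(2 - 8\right)\right) \left(-6\right) = 0 \left(5 - -6\right) \left(-6\right) = 0 \left(5 + 6\right) \left(-6\right) = 0 \cdot 11 \left(-6\right) = 0 \left(-6\right) = 0$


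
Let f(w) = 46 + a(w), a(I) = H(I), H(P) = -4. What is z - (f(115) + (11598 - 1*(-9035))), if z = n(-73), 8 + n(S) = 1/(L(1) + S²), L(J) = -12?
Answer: -109971510/5317 ≈ -20683.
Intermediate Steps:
a(I) = -4
n(S) = -8 + 1/(-12 + S²)
f(w) = 42 (f(w) = 46 - 4 = 42)
z = -42535/5317 (z = (97 - 8*(-73)²)/(-12 + (-73)²) = (97 - 8*5329)/(-12 + 5329) = (97 - 42632)/5317 = (1/5317)*(-42535) = -42535/5317 ≈ -7.9998)
z - (f(115) + (11598 - 1*(-9035))) = -42535/5317 - (42 + (11598 - 1*(-9035))) = -42535/5317 - (42 + (11598 + 9035)) = -42535/5317 - (42 + 20633) = -42535/5317 - 1*20675 = -42535/5317 - 20675 = -109971510/5317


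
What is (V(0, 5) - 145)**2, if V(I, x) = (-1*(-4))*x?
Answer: 15625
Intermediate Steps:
V(I, x) = 4*x
(V(0, 5) - 145)**2 = (4*5 - 145)**2 = (20 - 145)**2 = (-125)**2 = 15625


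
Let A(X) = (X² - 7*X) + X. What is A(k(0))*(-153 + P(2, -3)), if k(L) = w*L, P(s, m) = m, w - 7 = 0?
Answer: 0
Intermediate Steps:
w = 7 (w = 7 + 0 = 7)
k(L) = 7*L
A(X) = X² - 6*X
A(k(0))*(-153 + P(2, -3)) = ((7*0)*(-6 + 7*0))*(-153 - 3) = (0*(-6 + 0))*(-156) = (0*(-6))*(-156) = 0*(-156) = 0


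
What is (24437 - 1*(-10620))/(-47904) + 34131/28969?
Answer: 619445191/1387730976 ≈ 0.44637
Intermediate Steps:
(24437 - 1*(-10620))/(-47904) + 34131/28969 = (24437 + 10620)*(-1/47904) + 34131*(1/28969) = 35057*(-1/47904) + 34131/28969 = -35057/47904 + 34131/28969 = 619445191/1387730976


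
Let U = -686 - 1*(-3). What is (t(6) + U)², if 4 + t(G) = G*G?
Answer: 423801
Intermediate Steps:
t(G) = -4 + G² (t(G) = -4 + G*G = -4 + G²)
U = -683 (U = -686 + 3 = -683)
(t(6) + U)² = ((-4 + 6²) - 683)² = ((-4 + 36) - 683)² = (32 - 683)² = (-651)² = 423801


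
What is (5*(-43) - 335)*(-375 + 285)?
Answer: 49500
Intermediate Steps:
(5*(-43) - 335)*(-375 + 285) = (-215 - 335)*(-90) = -550*(-90) = 49500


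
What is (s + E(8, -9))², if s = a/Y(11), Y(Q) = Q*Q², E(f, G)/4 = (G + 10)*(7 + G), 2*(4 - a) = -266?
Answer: 110481121/1771561 ≈ 62.364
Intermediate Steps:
a = 137 (a = 4 - ½*(-266) = 4 + 133 = 137)
E(f, G) = 4*(7 + G)*(10 + G) (E(f, G) = 4*((G + 10)*(7 + G)) = 4*((10 + G)*(7 + G)) = 4*((7 + G)*(10 + G)) = 4*(7 + G)*(10 + G))
Y(Q) = Q³
s = 137/1331 (s = 137/(11³) = 137/1331 ≈ 0.10293)
(s + E(8, -9))² = (137/1331 + (280 + 4*(-9)² + 68*(-9)))² = (137/1331 + (280 + 4*81 - 612))² = (137/1331 + (280 + 324 - 612))² = (137/1331 - 8)² = (-10511/1331)² = 110481121/1771561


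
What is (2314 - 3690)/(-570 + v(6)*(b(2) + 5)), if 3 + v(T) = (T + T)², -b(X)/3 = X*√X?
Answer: 6880/52341 + 129344*√2/157023 ≈ 1.2964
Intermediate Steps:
b(X) = -3*X^(3/2) (b(X) = -3*X*√X = -3*X^(3/2))
v(T) = -3 + 4*T² (v(T) = -3 + (T + T)² = -3 + (2*T)² = -3 + 4*T²)
(2314 - 3690)/(-570 + v(6)*(b(2) + 5)) = (2314 - 3690)/(-570 + (-3 + 4*6²)*(-6*√2 + 5)) = -1376/(-570 + (-3 + 4*36)*(-6*√2 + 5)) = -1376/(-570 + (-3 + 144)*(-6*√2 + 5)) = -1376/(-570 + 141*(5 - 6*√2)) = -1376/(-570 + (705 - 846*√2)) = -1376/(135 - 846*√2)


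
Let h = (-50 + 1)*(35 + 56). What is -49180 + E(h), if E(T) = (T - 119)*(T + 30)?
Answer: 20226782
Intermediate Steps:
h = -4459 (h = -49*91 = -4459)
E(T) = (-119 + T)*(30 + T)
-49180 + E(h) = -49180 + (-3570 + (-4459)² - 89*(-4459)) = -49180 + (-3570 + 19882681 + 396851) = -49180 + 20275962 = 20226782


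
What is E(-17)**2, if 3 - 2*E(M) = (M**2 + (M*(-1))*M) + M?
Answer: 100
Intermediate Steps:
E(M) = 3/2 - M/2 (E(M) = 3/2 - ((M**2 + (M*(-1))*M) + M)/2 = 3/2 - ((M**2 + (-M)*M) + M)/2 = 3/2 - ((M**2 - M**2) + M)/2 = 3/2 - (0 + M)/2 = 3/2 - M/2)
E(-17)**2 = (3/2 - 1/2*(-17))**2 = (3/2 + 17/2)**2 = 10**2 = 100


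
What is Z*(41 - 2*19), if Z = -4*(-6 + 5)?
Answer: 12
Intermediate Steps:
Z = 4 (Z = -4*(-1) = 4)
Z*(41 - 2*19) = 4*(41 - 2*19) = 4*(41 - 38) = 4*3 = 12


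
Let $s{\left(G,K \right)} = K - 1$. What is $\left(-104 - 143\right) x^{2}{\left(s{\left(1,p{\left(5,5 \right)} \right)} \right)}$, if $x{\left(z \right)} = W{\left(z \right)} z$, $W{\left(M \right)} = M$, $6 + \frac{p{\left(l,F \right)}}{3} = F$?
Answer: $-63232$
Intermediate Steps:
$p{\left(l,F \right)} = -18 + 3 F$
$s{\left(G,K \right)} = -1 + K$ ($s{\left(G,K \right)} = K - 1 = -1 + K$)
$x{\left(z \right)} = z^{2}$ ($x{\left(z \right)} = z z = z^{2}$)
$\left(-104 - 143\right) x^{2}{\left(s{\left(1,p{\left(5,5 \right)} \right)} \right)} = \left(-104 - 143\right) \left(\left(-1 + \left(-18 + 3 \cdot 5\right)\right)^{2}\right)^{2} = - 247 \left(\left(-1 + \left(-18 + 15\right)\right)^{2}\right)^{2} = - 247 \left(\left(-1 - 3\right)^{2}\right)^{2} = - 247 \left(\left(-4\right)^{2}\right)^{2} = - 247 \cdot 16^{2} = \left(-247\right) 256 = -63232$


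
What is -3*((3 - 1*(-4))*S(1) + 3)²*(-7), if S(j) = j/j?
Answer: 2100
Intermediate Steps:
S(j) = 1
-3*((3 - 1*(-4))*S(1) + 3)²*(-7) = -3*((3 - 1*(-4))*1 + 3)²*(-7) = -3*((3 + 4)*1 + 3)²*(-7) = -3*(7*1 + 3)²*(-7) = -3*(7 + 3)²*(-7) = -3*10²*(-7) = -3*100*(-7) = -300*(-7) = 2100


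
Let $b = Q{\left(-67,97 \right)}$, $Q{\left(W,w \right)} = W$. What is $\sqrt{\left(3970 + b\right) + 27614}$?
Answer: $\sqrt{31517} \approx 177.53$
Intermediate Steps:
$b = -67$
$\sqrt{\left(3970 + b\right) + 27614} = \sqrt{\left(3970 - 67\right) + 27614} = \sqrt{3903 + 27614} = \sqrt{31517}$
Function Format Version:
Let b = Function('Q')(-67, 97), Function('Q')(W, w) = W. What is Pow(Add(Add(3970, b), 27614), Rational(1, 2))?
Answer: Pow(31517, Rational(1, 2)) ≈ 177.53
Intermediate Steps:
b = -67
Pow(Add(Add(3970, b), 27614), Rational(1, 2)) = Pow(Add(Add(3970, -67), 27614), Rational(1, 2)) = Pow(Add(3903, 27614), Rational(1, 2)) = Pow(31517, Rational(1, 2))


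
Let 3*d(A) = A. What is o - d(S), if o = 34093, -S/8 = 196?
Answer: 103847/3 ≈ 34616.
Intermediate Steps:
S = -1568 (S = -8*196 = -1568)
d(A) = A/3
o - d(S) = 34093 - (-1568)/3 = 34093 - 1*(-1568/3) = 34093 + 1568/3 = 103847/3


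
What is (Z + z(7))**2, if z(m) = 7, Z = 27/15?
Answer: 1936/25 ≈ 77.440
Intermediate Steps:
Z = 9/5 (Z = 27*(1/15) = 9/5 ≈ 1.8000)
(Z + z(7))**2 = (9/5 + 7)**2 = (44/5)**2 = 1936/25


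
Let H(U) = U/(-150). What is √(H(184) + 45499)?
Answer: √10236999/15 ≈ 213.30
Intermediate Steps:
H(U) = -U/150 (H(U) = U*(-1/150) = -U/150)
√(H(184) + 45499) = √(-1/150*184 + 45499) = √(-92/75 + 45499) = √(3412333/75) = √10236999/15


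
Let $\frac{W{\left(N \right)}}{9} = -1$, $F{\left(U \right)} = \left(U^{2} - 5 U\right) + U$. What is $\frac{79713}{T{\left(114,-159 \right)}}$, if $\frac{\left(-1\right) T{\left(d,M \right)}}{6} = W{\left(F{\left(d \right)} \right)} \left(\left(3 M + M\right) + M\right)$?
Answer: $- \frac{8857}{4770} \approx -1.8568$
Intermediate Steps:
$F{\left(U \right)} = U^{2} - 4 U$
$W{\left(N \right)} = -9$ ($W{\left(N \right)} = 9 \left(-1\right) = -9$)
$T{\left(d,M \right)} = 270 M$ ($T{\left(d,M \right)} = - 6 \left(- 9 \left(\left(3 M + M\right) + M\right)\right) = - 6 \left(- 9 \left(4 M + M\right)\right) = - 6 \left(- 9 \cdot 5 M\right) = - 6 \left(- 45 M\right) = 270 M$)
$\frac{79713}{T{\left(114,-159 \right)}} = \frac{79713}{270 \left(-159\right)} = \frac{79713}{-42930} = 79713 \left(- \frac{1}{42930}\right) = - \frac{8857}{4770}$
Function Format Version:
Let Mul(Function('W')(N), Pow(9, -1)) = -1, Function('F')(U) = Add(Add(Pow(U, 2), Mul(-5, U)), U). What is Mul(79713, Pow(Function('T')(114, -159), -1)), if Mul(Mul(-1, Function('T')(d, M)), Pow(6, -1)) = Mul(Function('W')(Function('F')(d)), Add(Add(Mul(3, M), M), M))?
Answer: Rational(-8857, 4770) ≈ -1.8568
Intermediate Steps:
Function('F')(U) = Add(Pow(U, 2), Mul(-4, U))
Function('W')(N) = -9 (Function('W')(N) = Mul(9, -1) = -9)
Function('T')(d, M) = Mul(270, M) (Function('T')(d, M) = Mul(-6, Mul(-9, Add(Add(Mul(3, M), M), M))) = Mul(-6, Mul(-9, Add(Mul(4, M), M))) = Mul(-6, Mul(-9, Mul(5, M))) = Mul(-6, Mul(-45, M)) = Mul(270, M))
Mul(79713, Pow(Function('T')(114, -159), -1)) = Mul(79713, Pow(Mul(270, -159), -1)) = Mul(79713, Pow(-42930, -1)) = Mul(79713, Rational(-1, 42930)) = Rational(-8857, 4770)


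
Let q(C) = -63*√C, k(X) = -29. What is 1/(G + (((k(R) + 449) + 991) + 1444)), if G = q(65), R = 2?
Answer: 571/1578608 + 63*√65/7893040 ≈ 0.00042606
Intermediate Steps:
G = -63*√65 ≈ -507.92
1/(G + (((k(R) + 449) + 991) + 1444)) = 1/(-63*√65 + (((-29 + 449) + 991) + 1444)) = 1/(-63*√65 + ((420 + 991) + 1444)) = 1/(-63*√65 + (1411 + 1444)) = 1/(-63*√65 + 2855) = 1/(2855 - 63*√65)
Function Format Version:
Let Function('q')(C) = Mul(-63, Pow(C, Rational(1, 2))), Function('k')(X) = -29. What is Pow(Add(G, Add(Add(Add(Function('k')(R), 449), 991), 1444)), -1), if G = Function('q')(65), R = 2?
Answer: Add(Rational(571, 1578608), Mul(Rational(63, 7893040), Pow(65, Rational(1, 2)))) ≈ 0.00042606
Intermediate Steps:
G = Mul(-63, Pow(65, Rational(1, 2))) ≈ -507.92
Pow(Add(G, Add(Add(Add(Function('k')(R), 449), 991), 1444)), -1) = Pow(Add(Mul(-63, Pow(65, Rational(1, 2))), Add(Add(Add(-29, 449), 991), 1444)), -1) = Pow(Add(Mul(-63, Pow(65, Rational(1, 2))), Add(Add(420, 991), 1444)), -1) = Pow(Add(Mul(-63, Pow(65, Rational(1, 2))), Add(1411, 1444)), -1) = Pow(Add(Mul(-63, Pow(65, Rational(1, 2))), 2855), -1) = Pow(Add(2855, Mul(-63, Pow(65, Rational(1, 2)))), -1)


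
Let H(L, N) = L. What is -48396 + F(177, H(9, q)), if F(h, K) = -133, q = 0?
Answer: -48529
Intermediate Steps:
-48396 + F(177, H(9, q)) = -48396 - 133 = -48529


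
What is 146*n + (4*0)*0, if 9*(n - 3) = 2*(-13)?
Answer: 146/9 ≈ 16.222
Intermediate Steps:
n = ⅑ (n = 3 + (2*(-13))/9 = 3 + (⅑)*(-26) = 3 - 26/9 = ⅑ ≈ 0.11111)
146*n + (4*0)*0 = 146*(⅑) + (4*0)*0 = 146/9 + 0*0 = 146/9 + 0 = 146/9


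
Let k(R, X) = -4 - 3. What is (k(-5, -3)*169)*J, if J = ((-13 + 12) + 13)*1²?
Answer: -14196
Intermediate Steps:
k(R, X) = -7
J = 12 (J = (-1 + 13)*1 = 12*1 = 12)
(k(-5, -3)*169)*J = -7*169*12 = -1183*12 = -14196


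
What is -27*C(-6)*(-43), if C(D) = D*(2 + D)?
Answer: 27864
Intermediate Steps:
-27*C(-6)*(-43) = -(-162)*(2 - 6)*(-43) = -(-162)*(-4)*(-43) = -27*24*(-43) = -648*(-43) = 27864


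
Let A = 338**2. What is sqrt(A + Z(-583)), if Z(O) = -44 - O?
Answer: sqrt(114783) ≈ 338.80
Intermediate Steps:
A = 114244
sqrt(A + Z(-583)) = sqrt(114244 + (-44 - 1*(-583))) = sqrt(114244 + (-44 + 583)) = sqrt(114244 + 539) = sqrt(114783)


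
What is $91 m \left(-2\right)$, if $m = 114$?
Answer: $-20748$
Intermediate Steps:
$91 m \left(-2\right) = 91 \cdot 114 \left(-2\right) = 10374 \left(-2\right) = -20748$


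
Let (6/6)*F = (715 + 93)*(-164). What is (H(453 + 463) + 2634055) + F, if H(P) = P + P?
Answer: 2503375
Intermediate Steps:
H(P) = 2*P
F = -132512 (F = (715 + 93)*(-164) = 808*(-164) = -132512)
(H(453 + 463) + 2634055) + F = (2*(453 + 463) + 2634055) - 132512 = (2*916 + 2634055) - 132512 = (1832 + 2634055) - 132512 = 2635887 - 132512 = 2503375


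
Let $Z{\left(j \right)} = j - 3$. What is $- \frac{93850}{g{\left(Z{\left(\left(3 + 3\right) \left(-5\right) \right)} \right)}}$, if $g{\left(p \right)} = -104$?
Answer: $\frac{46925}{52} \approx 902.4$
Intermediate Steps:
$Z{\left(j \right)} = -3 + j$
$- \frac{93850}{g{\left(Z{\left(\left(3 + 3\right) \left(-5\right) \right)} \right)}} = - \frac{93850}{-104} = \left(-93850\right) \left(- \frac{1}{104}\right) = \frac{46925}{52}$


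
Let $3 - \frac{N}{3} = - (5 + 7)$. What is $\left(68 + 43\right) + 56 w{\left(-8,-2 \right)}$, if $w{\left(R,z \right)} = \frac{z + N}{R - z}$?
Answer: $- \frac{871}{3} \approx -290.33$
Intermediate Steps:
$N = 45$ ($N = 9 - 3 \left(- (5 + 7)\right) = 9 - 3 \left(\left(-1\right) 12\right) = 9 - -36 = 9 + 36 = 45$)
$w{\left(R,z \right)} = \frac{45 + z}{R - z}$ ($w{\left(R,z \right)} = \frac{z + 45}{R - z} = \frac{45 + z}{R - z}$)
$\left(68 + 43\right) + 56 w{\left(-8,-2 \right)} = \left(68 + 43\right) + 56 \frac{45 - 2}{-8 - -2} = 111 + 56 \frac{1}{-8 + 2} \cdot 43 = 111 + 56 \frac{1}{-6} \cdot 43 = 111 + 56 \left(\left(- \frac{1}{6}\right) 43\right) = 111 + 56 \left(- \frac{43}{6}\right) = 111 - \frac{1204}{3} = - \frac{871}{3}$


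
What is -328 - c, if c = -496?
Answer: 168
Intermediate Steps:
-328 - c = -328 - 1*(-496) = -328 + 496 = 168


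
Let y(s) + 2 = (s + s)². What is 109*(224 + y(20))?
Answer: 198598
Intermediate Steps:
y(s) = -2 + 4*s² (y(s) = -2 + (s + s)² = -2 + (2*s)² = -2 + 4*s²)
109*(224 + y(20)) = 109*(224 + (-2 + 4*20²)) = 109*(224 + (-2 + 4*400)) = 109*(224 + (-2 + 1600)) = 109*(224 + 1598) = 109*1822 = 198598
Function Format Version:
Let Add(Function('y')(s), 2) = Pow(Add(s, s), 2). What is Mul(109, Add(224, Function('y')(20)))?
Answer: 198598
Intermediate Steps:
Function('y')(s) = Add(-2, Mul(4, Pow(s, 2))) (Function('y')(s) = Add(-2, Pow(Add(s, s), 2)) = Add(-2, Pow(Mul(2, s), 2)) = Add(-2, Mul(4, Pow(s, 2))))
Mul(109, Add(224, Function('y')(20))) = Mul(109, Add(224, Add(-2, Mul(4, Pow(20, 2))))) = Mul(109, Add(224, Add(-2, Mul(4, 400)))) = Mul(109, Add(224, Add(-2, 1600))) = Mul(109, Add(224, 1598)) = Mul(109, 1822) = 198598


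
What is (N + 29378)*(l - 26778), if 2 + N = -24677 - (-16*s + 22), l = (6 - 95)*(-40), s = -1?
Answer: -108219098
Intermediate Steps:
l = 3560 (l = -89*(-40) = 3560)
N = -24717 (N = -2 + (-24677 - (-16*(-1) + 22)) = -2 + (-24677 - (16 + 22)) = -2 + (-24677 - 1*38) = -2 + (-24677 - 38) = -2 - 24715 = -24717)
(N + 29378)*(l - 26778) = (-24717 + 29378)*(3560 - 26778) = 4661*(-23218) = -108219098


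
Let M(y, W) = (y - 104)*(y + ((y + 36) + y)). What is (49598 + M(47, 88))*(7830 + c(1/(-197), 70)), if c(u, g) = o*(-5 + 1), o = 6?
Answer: 308407254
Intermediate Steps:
M(y, W) = (-104 + y)*(36 + 3*y) (M(y, W) = (-104 + y)*(y + ((36 + y) + y)) = (-104 + y)*(y + (36 + 2*y)) = (-104 + y)*(36 + 3*y))
c(u, g) = -24 (c(u, g) = 6*(-5 + 1) = 6*(-4) = -24)
(49598 + M(47, 88))*(7830 + c(1/(-197), 70)) = (49598 + (-3744 - 276*47 + 3*47**2))*(7830 - 24) = (49598 + (-3744 - 12972 + 3*2209))*7806 = (49598 + (-3744 - 12972 + 6627))*7806 = (49598 - 10089)*7806 = 39509*7806 = 308407254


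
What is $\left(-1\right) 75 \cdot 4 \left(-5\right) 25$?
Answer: $37500$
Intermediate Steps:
$\left(-1\right) 75 \cdot 4 \left(-5\right) 25 = \left(-75\right) \left(-20\right) 25 = 1500 \cdot 25 = 37500$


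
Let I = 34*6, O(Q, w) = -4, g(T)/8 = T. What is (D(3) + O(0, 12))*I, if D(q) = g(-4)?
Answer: -7344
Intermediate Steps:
g(T) = 8*T
D(q) = -32 (D(q) = 8*(-4) = -32)
I = 204
(D(3) + O(0, 12))*I = (-32 - 4)*204 = -36*204 = -7344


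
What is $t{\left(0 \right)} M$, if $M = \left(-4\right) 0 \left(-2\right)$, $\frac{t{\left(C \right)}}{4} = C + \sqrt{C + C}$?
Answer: $0$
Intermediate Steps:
$t{\left(C \right)} = 4 C + 4 \sqrt{2} \sqrt{C}$ ($t{\left(C \right)} = 4 \left(C + \sqrt{C + C}\right) = 4 \left(C + \sqrt{2 C}\right) = 4 \left(C + \sqrt{2} \sqrt{C}\right) = 4 C + 4 \sqrt{2} \sqrt{C}$)
$M = 0$ ($M = 0 \left(-2\right) = 0$)
$t{\left(0 \right)} M = \left(4 \cdot 0 + 4 \sqrt{2} \sqrt{0}\right) 0 = \left(0 + 4 \sqrt{2} \cdot 0\right) 0 = \left(0 + 0\right) 0 = 0 \cdot 0 = 0$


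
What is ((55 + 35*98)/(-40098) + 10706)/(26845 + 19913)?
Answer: 10470383/45729324 ≈ 0.22896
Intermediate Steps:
((55 + 35*98)/(-40098) + 10706)/(26845 + 19913) = ((55 + 3430)*(-1/40098) + 10706)/46758 = (3485*(-1/40098) + 10706)*(1/46758) = (-85/978 + 10706)*(1/46758) = (10470383/978)*(1/46758) = 10470383/45729324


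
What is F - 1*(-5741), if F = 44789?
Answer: 50530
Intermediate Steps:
F - 1*(-5741) = 44789 - 1*(-5741) = 44789 + 5741 = 50530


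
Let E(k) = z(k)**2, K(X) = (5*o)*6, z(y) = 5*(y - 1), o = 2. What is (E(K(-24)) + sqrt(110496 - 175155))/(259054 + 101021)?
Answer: 3481/14403 + I*sqrt(64659)/360075 ≈ 0.24169 + 0.00070619*I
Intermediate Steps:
z(y) = -5 + 5*y (z(y) = 5*(-1 + y) = -5 + 5*y)
K(X) = 60 (K(X) = (5*2)*6 = 10*6 = 60)
E(k) = (-5 + 5*k)**2
(E(K(-24)) + sqrt(110496 - 175155))/(259054 + 101021) = (25*(-1 + 60)**2 + sqrt(110496 - 175155))/(259054 + 101021) = (25*59**2 + sqrt(-64659))/360075 = (25*3481 + I*sqrt(64659))*(1/360075) = (87025 + I*sqrt(64659))*(1/360075) = 3481/14403 + I*sqrt(64659)/360075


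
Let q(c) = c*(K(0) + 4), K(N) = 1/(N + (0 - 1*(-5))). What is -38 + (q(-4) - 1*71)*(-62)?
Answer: 27028/5 ≈ 5405.6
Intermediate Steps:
K(N) = 1/(5 + N) (K(N) = 1/(N + (0 + 5)) = 1/(N + 5) = 1/(5 + N))
q(c) = 21*c/5 (q(c) = c*(1/(5 + 0) + 4) = c*(1/5 + 4) = c*(⅕ + 4) = c*(21/5) = 21*c/5)
-38 + (q(-4) - 1*71)*(-62) = -38 + ((21/5)*(-4) - 1*71)*(-62) = -38 + (-84/5 - 71)*(-62) = -38 - 439/5*(-62) = -38 + 27218/5 = 27028/5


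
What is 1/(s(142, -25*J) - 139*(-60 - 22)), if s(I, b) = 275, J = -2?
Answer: 1/11673 ≈ 8.5668e-5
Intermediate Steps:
1/(s(142, -25*J) - 139*(-60 - 22)) = 1/(275 - 139*(-60 - 22)) = 1/(275 - 139*(-82)) = 1/(275 + 11398) = 1/11673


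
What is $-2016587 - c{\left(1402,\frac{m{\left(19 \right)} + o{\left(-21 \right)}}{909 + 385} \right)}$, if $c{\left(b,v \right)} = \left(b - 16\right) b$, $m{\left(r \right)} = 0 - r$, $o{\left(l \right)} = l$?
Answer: $-3959759$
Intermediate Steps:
$m{\left(r \right)} = - r$
$c{\left(b,v \right)} = b \left(-16 + b\right)$ ($c{\left(b,v \right)} = \left(-16 + b\right) b = b \left(-16 + b\right)$)
$-2016587 - c{\left(1402,\frac{m{\left(19 \right)} + o{\left(-21 \right)}}{909 + 385} \right)} = -2016587 - 1402 \left(-16 + 1402\right) = -2016587 - 1402 \cdot 1386 = -2016587 - 1943172 = -3959759$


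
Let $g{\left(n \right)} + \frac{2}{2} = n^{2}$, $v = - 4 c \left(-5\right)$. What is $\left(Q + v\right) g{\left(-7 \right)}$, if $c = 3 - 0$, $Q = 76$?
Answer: $6528$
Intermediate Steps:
$c = 3$ ($c = 3 + 0 = 3$)
$v = 60$ ($v = \left(-4\right) 3 \left(-5\right) = \left(-12\right) \left(-5\right) = 60$)
$g{\left(n \right)} = -1 + n^{2}$
$\left(Q + v\right) g{\left(-7 \right)} = \left(76 + 60\right) \left(-1 + \left(-7\right)^{2}\right) = 136 \left(-1 + 49\right) = 136 \cdot 48 = 6528$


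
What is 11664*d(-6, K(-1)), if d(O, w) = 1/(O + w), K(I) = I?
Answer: -11664/7 ≈ -1666.3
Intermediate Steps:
11664*d(-6, K(-1)) = 11664/(-6 - 1) = 11664/(-7) = 11664*(-⅐) = -11664/7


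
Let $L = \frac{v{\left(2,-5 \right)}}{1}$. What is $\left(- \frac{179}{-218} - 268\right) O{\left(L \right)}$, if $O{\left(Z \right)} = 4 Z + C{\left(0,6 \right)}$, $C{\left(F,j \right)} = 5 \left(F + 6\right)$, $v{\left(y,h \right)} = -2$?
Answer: $- \frac{640695}{109} \approx -5877.9$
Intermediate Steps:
$C{\left(F,j \right)} = 30 + 5 F$ ($C{\left(F,j \right)} = 5 \left(6 + F\right) = 30 + 5 F$)
$L = -2$ ($L = - \frac{2}{1} = \left(-2\right) 1 = -2$)
$O{\left(Z \right)} = 30 + 4 Z$ ($O{\left(Z \right)} = 4 Z + \left(30 + 5 \cdot 0\right) = 4 Z + \left(30 + 0\right) = 4 Z + 30 = 30 + 4 Z$)
$\left(- \frac{179}{-218} - 268\right) O{\left(L \right)} = \left(- \frac{179}{-218} - 268\right) \left(30 + 4 \left(-2\right)\right) = \left(\left(-179\right) \left(- \frac{1}{218}\right) - 268\right) \left(30 - 8\right) = \left(\frac{179}{218} - 268\right) 22 = \left(- \frac{58245}{218}\right) 22 = - \frac{640695}{109}$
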